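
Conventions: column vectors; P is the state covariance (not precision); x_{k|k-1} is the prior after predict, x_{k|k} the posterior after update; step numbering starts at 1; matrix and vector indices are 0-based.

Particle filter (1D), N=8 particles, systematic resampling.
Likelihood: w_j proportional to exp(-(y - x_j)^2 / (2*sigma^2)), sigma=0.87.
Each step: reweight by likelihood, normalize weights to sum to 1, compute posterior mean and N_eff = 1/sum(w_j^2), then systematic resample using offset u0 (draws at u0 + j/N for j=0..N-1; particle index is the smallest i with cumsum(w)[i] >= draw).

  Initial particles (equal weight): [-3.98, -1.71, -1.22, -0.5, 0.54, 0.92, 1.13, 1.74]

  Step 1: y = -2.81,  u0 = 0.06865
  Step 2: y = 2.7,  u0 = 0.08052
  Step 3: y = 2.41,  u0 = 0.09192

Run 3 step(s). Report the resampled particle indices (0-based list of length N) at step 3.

resampled_idx = [1, 2, 3, 4, 5, 5, 6, 7]

step 1: w=[0.3773, 0.4191, 0.1754, 0.0275, 0.0006, 0.0001, 0.0000, 0.0000]  mean=-2.4457  Neff=2.8609  idx=[0, 0, 0, 1, 1, 1, 2, 2]
step 2: w=[0.0000, 0.0000, 0.0000, 0.0306, 0.0306, 0.0306, 0.4541, 0.4541]  mean=-1.2650  Neff=2.4088  idx=[5, 6, 6, 6, 7, 7, 7, 7]
step 3: w=[0.0115, 0.1412, 0.1412, 0.1412, 0.1412, 0.1412, 0.1412, 0.1412]  mean=-1.2256  Neff=7.1569  idx=[1, 2, 3, 4, 5, 5, 6, 7]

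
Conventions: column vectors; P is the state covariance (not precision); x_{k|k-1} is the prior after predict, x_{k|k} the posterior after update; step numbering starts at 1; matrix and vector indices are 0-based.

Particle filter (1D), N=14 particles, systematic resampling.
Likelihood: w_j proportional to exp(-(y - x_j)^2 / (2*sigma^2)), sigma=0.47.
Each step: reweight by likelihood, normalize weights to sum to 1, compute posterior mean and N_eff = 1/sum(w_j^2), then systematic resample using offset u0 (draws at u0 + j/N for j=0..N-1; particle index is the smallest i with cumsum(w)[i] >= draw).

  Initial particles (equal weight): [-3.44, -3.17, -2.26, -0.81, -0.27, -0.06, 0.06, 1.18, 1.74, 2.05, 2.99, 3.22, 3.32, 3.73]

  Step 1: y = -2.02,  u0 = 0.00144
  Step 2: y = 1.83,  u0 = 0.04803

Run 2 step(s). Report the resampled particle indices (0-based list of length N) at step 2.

step 1: w=[0.0107, 0.0514, 0.8995, 0.0373, 0.0010, 0.0002, 0.0001, 0.0000, 0.0000, 0.0000, 0.0000, 0.0000, 0.0000, 0.0000]  mean=-2.2628  Neff=1.2297  idx=[0, 2, 2, 2, 2, 2, 2, 2, 2, 2, 2, 2, 2, 2]
step 2: w=[0.0000, 0.0769, 0.0769, 0.0769, 0.0769, 0.0769, 0.0769, 0.0769, 0.0769, 0.0769, 0.0769, 0.0769, 0.0769, 0.0769]  mean=-2.2600  Neff=13.0000  idx=[1, 2, 3, 4, 5, 6, 7, 8, 9, 9, 10, 11, 12, 13]

resampled_idx = [1, 2, 3, 4, 5, 6, 7, 8, 9, 9, 10, 11, 12, 13]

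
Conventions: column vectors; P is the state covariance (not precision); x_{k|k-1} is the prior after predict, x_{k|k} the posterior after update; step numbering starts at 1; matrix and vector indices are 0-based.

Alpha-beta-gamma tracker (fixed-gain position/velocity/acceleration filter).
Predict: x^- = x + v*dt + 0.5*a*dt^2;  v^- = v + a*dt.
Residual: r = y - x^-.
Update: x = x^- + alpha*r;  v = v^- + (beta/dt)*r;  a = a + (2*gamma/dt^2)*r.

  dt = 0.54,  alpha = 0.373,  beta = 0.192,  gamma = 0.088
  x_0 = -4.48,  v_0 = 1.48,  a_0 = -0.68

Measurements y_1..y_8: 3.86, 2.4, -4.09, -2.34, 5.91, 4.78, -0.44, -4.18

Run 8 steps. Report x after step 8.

x_post = -2.3746

step 1: x_pred=-3.7799  r=7.6399  x^+=-0.9302  v^+=3.8292  a^+=3.9312
step 2: x_pred=1.7107  r=0.6893  x^+=1.9678  v^+=6.1972  a^+=4.3472
step 3: x_pred=5.9481  r=-10.0381  x^+=2.2039  v^+=4.9756  a^+=-1.7114
step 4: x_pred=4.6412  r=-6.9812  x^+=2.0372  v^+=1.5692  a^+=-5.9250
step 5: x_pred=2.0207  r=3.8893  x^+=3.4714  v^+=-0.2474  a^+=-3.5776
step 6: x_pred=2.8162  r=1.9638  x^+=3.5487  v^+=-1.4811  a^+=-2.3923
step 7: x_pred=2.4001  r=-2.8401  x^+=1.3407  v^+=-3.7827  a^+=-4.1065
step 8: x_pred=-1.3007  r=-2.8793  x^+=-2.3746  v^+=-7.0240  a^+=-5.8443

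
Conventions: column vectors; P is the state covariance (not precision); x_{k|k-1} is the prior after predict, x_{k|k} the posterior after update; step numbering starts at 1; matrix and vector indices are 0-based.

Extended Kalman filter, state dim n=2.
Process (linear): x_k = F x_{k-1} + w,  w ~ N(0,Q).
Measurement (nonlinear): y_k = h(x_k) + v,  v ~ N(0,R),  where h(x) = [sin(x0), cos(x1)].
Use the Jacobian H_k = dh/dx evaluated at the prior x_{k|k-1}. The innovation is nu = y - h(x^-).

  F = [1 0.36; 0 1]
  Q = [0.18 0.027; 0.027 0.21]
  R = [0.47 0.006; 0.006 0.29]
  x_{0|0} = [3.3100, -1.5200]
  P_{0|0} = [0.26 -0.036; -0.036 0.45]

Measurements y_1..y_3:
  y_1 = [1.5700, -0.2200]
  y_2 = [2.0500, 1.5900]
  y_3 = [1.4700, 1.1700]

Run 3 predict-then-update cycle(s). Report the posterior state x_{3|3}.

x_post = [1.6723, -0.4978]

step 1: x^-=[2.7628, -1.5200]  P^-=[0.4724 0.1530; 0.1530 0.6600]  H_jac=[-0.9291 0.0000; 0.0000 0.9987]  S=[0.8778 -0.1360; -0.1360 0.9483]  K=[-0.4858 0.0915; -0.0555 0.6871]  nu=[1.2002, -0.2708]  x^+=[2.1549, -1.7727]  P^+=[0.2452 0.0236; 0.0236 0.1992]
step 2: x^-=[1.5168, -1.7727]  P^-=[0.4680 0.1224; 0.1224 0.4092]  H_jac=[0.0540 0.0000; 0.0000 0.9797]  S=[0.4714 0.0125; 0.0125 0.6827]  K=[0.0490 0.1747; -0.0015 0.5872]  nu=[1.0515, 1.7905]  x^+=[1.8810, -0.7229]  P^+=[0.4458 0.0520; 0.0520 0.1738]
step 3: x^-=[1.6208, -0.7229]  P^-=[0.6858 0.1416; 0.1416 0.3838]  H_jac=[-0.0500 0.0000; 0.0000 0.6616]  S=[0.4717 0.0013; 0.0013 0.4580]  K=[-0.0732 0.2047; -0.0165 0.5545]  nu=[0.4712, 0.4201]  x^+=[1.6723, -0.4978]  P^+=[0.6641 0.0891; 0.0891 0.2429]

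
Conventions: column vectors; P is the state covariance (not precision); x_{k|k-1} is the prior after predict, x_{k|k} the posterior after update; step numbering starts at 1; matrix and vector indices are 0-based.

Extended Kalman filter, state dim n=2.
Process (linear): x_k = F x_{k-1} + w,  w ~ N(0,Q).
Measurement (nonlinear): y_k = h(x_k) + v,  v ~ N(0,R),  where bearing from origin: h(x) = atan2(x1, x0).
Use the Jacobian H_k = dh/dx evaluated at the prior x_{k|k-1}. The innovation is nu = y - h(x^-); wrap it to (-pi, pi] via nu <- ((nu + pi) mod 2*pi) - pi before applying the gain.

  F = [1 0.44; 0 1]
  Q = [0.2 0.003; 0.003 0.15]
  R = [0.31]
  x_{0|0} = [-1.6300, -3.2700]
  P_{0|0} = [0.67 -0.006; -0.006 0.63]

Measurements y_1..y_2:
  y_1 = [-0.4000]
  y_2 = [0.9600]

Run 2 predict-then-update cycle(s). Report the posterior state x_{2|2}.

step 1: x^-=[-3.0688, -3.2700]  P^-=[0.9867 0.2742; 0.2742 0.7800]  H_jac=[0.1626 -0.1526]  S=[0.3406]  K=[0.3482; -0.2185]  nu=[1.9245]  x^+=[-2.3988, -3.6906]  P^+=[0.9454 0.3001; 0.3001 0.7637]
step 2: x^-=[-4.0226, -3.6906]  P^-=[1.5574 0.6392; 0.6392 0.9137]  H_jac=[0.1238 -0.1350]  S=[0.3292]  K=[0.3238; -0.1342]  nu=[-2.9240]  x^+=[-4.9694, -3.2981]  P^+=[1.5228 0.6535; 0.6535 0.9078]

x_post = [-4.9694, -3.2981]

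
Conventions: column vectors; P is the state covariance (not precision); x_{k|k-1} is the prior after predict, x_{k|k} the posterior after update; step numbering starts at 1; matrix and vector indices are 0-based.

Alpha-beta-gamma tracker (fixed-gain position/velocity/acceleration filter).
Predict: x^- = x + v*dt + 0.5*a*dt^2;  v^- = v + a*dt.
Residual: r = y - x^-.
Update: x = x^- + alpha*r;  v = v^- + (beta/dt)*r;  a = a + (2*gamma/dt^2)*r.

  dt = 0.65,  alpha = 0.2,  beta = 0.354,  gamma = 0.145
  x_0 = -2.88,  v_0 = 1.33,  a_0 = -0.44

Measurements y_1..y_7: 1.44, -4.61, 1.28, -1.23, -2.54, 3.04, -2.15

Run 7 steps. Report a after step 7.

a_post = 2.6465

step 1: x_pred=-2.1084  r=3.5484  x^+=-1.3988  v^+=2.9765  a^+=1.9956
step 2: x_pred=0.9576  r=-5.5676  x^+=-0.1559  v^+=1.2415  a^+=-1.8259
step 3: x_pred=0.2653  r=1.0147  x^+=0.4683  v^+=0.6073  a^+=-1.1294
step 4: x_pred=0.6244  r=-1.8544  x^+=0.2535  v^+=-1.1368  a^+=-2.4023
step 5: x_pred=-0.9929  r=-1.5471  x^+=-1.3023  v^+=-3.5408  a^+=-3.4642
step 6: x_pred=-4.3357  r=7.3757  x^+=-2.8605  v^+=-1.7757  a^+=1.5984
step 7: x_pred=-3.6771  r=1.5271  x^+=-3.3717  v^+=0.0949  a^+=2.6465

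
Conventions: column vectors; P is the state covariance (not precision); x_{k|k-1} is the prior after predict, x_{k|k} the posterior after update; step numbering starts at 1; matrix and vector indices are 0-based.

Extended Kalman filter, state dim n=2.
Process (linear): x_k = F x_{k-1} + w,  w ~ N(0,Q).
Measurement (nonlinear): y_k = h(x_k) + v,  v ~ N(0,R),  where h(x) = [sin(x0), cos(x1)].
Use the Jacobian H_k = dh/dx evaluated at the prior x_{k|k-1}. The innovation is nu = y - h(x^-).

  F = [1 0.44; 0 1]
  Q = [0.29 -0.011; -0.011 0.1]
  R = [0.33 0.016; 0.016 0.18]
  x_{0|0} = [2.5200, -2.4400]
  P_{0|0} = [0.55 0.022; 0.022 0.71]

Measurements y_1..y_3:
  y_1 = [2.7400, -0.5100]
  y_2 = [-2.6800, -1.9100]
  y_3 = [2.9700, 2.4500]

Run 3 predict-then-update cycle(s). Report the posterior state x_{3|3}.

step 1: x^-=[1.4464, -2.4400]  P^-=[0.9968 0.3234; 0.3234 0.8100]  H_jac=[0.1241 0.0000; 0.0000 0.6454]  S=[0.3453 0.0419; 0.0419 0.5174]  K=[0.3123 0.3781; -0.0065 1.0109]  nu=[1.7477, 0.2538]  x^+=[2.0881, -2.1947]  P^+=[0.8793 0.1132; 0.1132 0.2818]
step 2: x^-=[1.1225, -2.1947]  P^-=[1.3234 0.2262; 0.2262 0.3818]  H_jac=[0.4335 0.0000; 0.0000 0.8116]  S=[0.5787 0.0956; 0.0956 0.4315]  K=[0.9561 0.2137; 0.0528 0.7064]  nu=[-3.5812, -1.3258]  x^+=[-2.5847, -3.3202]  P^+=[0.7357 0.0662; 0.0662 0.1577]
step 3: x^-=[-4.0456, -3.3202]  P^-=[1.1146 0.1246; 0.1246 0.2577]  H_jac=[-0.6185 0.0000; 0.0000 -0.1776]  S=[0.7564 0.0297; 0.0297 0.1881]  K=[-0.9124 0.0263; -0.0929 -0.2287]  nu=[2.1842, 3.4341]  x^+=[-5.9481, -4.3085]  P^+=[0.4861 0.0555; 0.0555 0.2401]

x_post = [-5.9481, -4.3085]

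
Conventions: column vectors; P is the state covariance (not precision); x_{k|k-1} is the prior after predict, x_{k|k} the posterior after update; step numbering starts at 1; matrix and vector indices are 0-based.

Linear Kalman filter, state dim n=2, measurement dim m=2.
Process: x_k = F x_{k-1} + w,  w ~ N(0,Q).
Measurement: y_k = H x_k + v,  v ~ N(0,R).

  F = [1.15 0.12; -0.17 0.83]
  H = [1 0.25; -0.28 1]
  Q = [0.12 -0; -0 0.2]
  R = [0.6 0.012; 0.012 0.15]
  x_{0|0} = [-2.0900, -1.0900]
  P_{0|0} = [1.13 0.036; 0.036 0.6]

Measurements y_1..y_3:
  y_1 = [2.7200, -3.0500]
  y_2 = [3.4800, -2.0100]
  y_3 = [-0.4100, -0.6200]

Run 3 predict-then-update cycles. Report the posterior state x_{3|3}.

step 1: x^-=[-2.5343, -0.5494]  P^-=[1.6330 -0.1275; -0.1275 0.6358]  S=[2.2090 -0.4049; -0.4049 0.9853]  K=[0.6662 -0.3197; 0.1505 0.7434]  nu=[5.3917, -3.2102]  x^+=[2.0841, -2.1245]  P^+=[0.3793 0.0662; 0.0662 0.1319]
step 2: x^-=[2.1418, -2.1177]  P^-=[0.6419 0.0009; 0.0009 0.2831]  S=[1.2600 -0.0961; -0.0961 0.4830]  K=[0.4888 -0.2731; 0.1031 0.6062]  nu=[1.8676, 0.7074]  x^+=[2.8615, -1.4963]  P^+=[0.2792 0.0431; 0.0431 0.1042]
step 3: x^-=[3.1111, -1.7283]  P^-=[0.5026 -0.0040; -0.0040 0.2677]  S=[1.1174 -0.0655; -0.0655 0.4593]  K=[0.4341 -0.2531; 0.0914 0.5983]  nu=[-3.0890, 1.9795]  x^+=[1.2691, -0.8265]  P^+=[0.2482 0.0367; 0.0367 0.1011]

x_post = [1.2691, -0.8265]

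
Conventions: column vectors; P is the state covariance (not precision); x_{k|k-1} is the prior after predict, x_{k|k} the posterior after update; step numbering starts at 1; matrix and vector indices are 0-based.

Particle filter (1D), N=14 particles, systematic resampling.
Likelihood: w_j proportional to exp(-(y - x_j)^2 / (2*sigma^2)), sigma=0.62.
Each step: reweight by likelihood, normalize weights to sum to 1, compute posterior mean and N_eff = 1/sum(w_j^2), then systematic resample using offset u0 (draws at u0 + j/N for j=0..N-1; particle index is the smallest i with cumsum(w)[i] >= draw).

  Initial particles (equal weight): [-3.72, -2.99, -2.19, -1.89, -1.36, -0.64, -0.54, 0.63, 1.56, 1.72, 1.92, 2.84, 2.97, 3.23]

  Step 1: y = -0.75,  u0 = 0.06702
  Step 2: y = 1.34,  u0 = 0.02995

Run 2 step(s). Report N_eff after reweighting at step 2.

N_eff = 1.2896

step 1: w=[0.0000, 0.0005, 0.0234, 0.0640, 0.2137, 0.3414, 0.3274, 0.0291, 0.0003, 0.0001, 0.0000, 0.0000, 0.0000, 0.0000]  mean=-0.8404  Neff=3.6375  idx=[3, 4, 4, 4, 5, 5, 5, 5, 5, 6, 6, 6, 6, 7]
step 2: w=[0.0000, 0.0001, 0.0001, 0.0001, 0.0103, 0.0103, 0.0103, 0.0103, 0.0103, 0.0171, 0.0171, 0.0171, 0.0171, 0.8796]  mean=0.4836  Neff=1.2896  idx=[6, 11, 13, 13, 13, 13, 13, 13, 13, 13, 13, 13, 13, 13]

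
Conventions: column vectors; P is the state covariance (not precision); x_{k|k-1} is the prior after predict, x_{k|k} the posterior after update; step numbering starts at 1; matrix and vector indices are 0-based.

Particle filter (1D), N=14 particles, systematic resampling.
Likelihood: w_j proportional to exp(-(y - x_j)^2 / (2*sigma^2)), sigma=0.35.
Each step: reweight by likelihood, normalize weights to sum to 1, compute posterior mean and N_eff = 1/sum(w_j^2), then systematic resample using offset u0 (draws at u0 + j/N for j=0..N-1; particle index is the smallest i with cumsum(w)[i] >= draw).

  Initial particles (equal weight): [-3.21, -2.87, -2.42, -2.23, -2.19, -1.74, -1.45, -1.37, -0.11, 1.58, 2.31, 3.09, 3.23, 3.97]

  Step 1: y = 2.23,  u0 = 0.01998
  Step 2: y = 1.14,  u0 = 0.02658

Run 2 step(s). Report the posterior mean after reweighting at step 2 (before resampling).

step 1: w=[0.0000, 0.0000, 0.0000, 0.0000, 0.0000, 0.0000, 0.0000, 0.0000, 0.0000, 0.1463, 0.7997, 0.0401, 0.0139, 0.0000]  mean=2.2472  Neff=1.5089  idx=[9, 9, 10, 10, 10, 10, 10, 10, 10, 10, 10, 10, 10, 11]
step 2: w=[0.4783, 0.4783, 0.0039, 0.0039, 0.0039, 0.0039, 0.0039, 0.0039, 0.0039, 0.0039, 0.0039, 0.0039, 0.0039, 0.0000]  mean=1.6117  Neff=2.1849  idx=[0, 0, 0, 0, 0, 0, 0, 1, 1, 1, 1, 1, 1, 1]

post_mean = 1.6117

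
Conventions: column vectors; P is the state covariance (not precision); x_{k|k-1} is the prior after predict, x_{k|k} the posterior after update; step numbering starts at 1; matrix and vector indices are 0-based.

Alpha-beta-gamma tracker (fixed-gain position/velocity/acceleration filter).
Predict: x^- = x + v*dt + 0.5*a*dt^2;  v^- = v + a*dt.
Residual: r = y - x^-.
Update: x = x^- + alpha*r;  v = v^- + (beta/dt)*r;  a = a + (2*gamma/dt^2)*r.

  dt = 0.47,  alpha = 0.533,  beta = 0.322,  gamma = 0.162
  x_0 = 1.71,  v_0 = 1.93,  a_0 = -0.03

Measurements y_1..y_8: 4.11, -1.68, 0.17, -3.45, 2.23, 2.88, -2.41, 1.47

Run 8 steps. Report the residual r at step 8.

step 1: x_pred=2.6138  r=1.4962  x^+=3.4113  v^+=2.9410  a^+=2.1645
step 2: x_pred=5.0326  r=-6.7126  x^+=1.4548  v^+=-0.6405  a^+=-7.6810
step 3: x_pred=0.3054  r=-0.1354  x^+=0.2332  v^+=-4.3434  a^+=-7.8795
step 4: x_pred=-2.6785  r=-0.7715  x^+=-3.0897  v^+=-8.5753  a^+=-9.0112
step 5: x_pred=-8.1154  r=10.3454  x^+=-2.6013  v^+=-5.7229  a^+=6.1627
step 6: x_pred=-4.6104  r=7.4904  x^+=-0.6180  v^+=2.3053  a^+=17.1490
step 7: x_pred=2.3596  r=-4.7696  x^+=-0.1826  v^+=7.0976  a^+=10.1534
step 8: x_pred=4.2747  r=-2.8047  x^+=2.7798  v^+=9.9482  a^+=6.0396

resid = -2.8047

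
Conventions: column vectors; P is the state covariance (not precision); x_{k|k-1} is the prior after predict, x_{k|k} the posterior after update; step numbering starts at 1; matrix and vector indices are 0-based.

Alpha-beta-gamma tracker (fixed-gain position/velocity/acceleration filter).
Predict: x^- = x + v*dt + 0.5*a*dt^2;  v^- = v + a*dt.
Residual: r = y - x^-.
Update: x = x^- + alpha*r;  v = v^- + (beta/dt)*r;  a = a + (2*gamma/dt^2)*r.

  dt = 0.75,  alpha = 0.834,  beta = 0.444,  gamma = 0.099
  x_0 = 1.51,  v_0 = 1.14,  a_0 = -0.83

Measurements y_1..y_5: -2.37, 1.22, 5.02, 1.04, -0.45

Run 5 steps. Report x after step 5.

x_post = -0.0849

step 1: x_pred=2.1316  r=-4.5016  x^+=-1.6227  v^+=-2.1474  a^+=-2.4146
step 2: x_pred=-3.9124  r=5.1324  x^+=0.3680  v^+=-0.9200  a^+=-0.6079
step 3: x_pred=-0.4929  r=5.5129  x^+=4.1049  v^+=1.8877  a^+=1.3326
step 4: x_pred=5.8955  r=-4.8555  x^+=1.8460  v^+=0.0128  a^+=-0.3765
step 5: x_pred=1.7497  r=-2.1997  x^+=-0.0849  v^+=-1.5718  a^+=-1.1508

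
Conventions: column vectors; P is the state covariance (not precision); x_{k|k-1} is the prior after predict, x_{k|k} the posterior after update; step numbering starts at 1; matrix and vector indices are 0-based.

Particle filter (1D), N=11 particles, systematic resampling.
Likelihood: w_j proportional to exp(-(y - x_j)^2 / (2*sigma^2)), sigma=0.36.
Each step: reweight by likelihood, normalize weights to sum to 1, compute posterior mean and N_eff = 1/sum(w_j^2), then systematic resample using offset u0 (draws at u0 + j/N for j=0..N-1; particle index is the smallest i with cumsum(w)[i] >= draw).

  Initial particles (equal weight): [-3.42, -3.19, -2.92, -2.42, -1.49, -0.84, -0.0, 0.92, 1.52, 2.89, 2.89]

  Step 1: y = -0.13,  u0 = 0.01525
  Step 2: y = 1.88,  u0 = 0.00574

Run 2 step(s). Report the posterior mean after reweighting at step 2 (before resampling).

post_mean = -0.0000

step 1: w=[0.0000, 0.0000, 0.0000, 0.0000, 0.0007, 0.1306, 0.8557, 0.0130, 0.0000, 0.0000, 0.0000]  mean=-0.0988  Neff=1.3345  idx=[5, 5, 6, 6, 6, 6, 6, 6, 6, 6, 6]
step 2: w=[0.0000, 0.0000, 0.1111, 0.1111, 0.1111, 0.1111, 0.1111, 0.1111, 0.1111, 0.1111, 0.1111]  mean=-0.0000  Neff=9.0000  idx=[2, 2, 3, 4, 5, 6, 6, 7, 8, 9, 10]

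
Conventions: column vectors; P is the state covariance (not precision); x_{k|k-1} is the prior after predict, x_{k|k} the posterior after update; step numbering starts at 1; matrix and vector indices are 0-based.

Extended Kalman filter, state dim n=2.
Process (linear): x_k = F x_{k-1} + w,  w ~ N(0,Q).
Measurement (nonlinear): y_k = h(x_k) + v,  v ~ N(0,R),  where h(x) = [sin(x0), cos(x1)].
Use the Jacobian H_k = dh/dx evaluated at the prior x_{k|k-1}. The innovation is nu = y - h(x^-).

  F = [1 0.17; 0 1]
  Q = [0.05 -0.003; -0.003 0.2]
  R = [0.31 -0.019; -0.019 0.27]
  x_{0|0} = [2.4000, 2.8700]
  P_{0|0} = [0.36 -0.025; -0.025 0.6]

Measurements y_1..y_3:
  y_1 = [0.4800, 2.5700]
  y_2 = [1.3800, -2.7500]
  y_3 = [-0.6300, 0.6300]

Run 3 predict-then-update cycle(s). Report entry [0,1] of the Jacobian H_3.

step 1: x^-=[2.8879, 2.8700]  P^-=[0.4188 0.0740; 0.0740 0.8000]  H_jac=[-0.9680 0.0000; 0.0000 -0.2683]  S=[0.7025 0.0002; 0.0002 0.3276]  K=[-0.5771 -0.0602; -0.1018 -0.6551]  nu=[0.2290, 3.5333]  x^+=[2.5429, 0.5320]  P^+=[0.1836 0.0197; 0.0197 0.6521]
step 2: x^-=[2.6334, 0.5320]  P^-=[0.2592 0.1276; 0.1276 0.8521]  H_jac=[-0.8736 0.0000; 0.0000 -0.5073]  S=[0.5078 0.0375; 0.0375 0.4893]  K=[-0.4386 -0.0986; -0.1551 -0.8716]  nu=[0.8934, -3.6118]  x^+=[2.5978, 3.5414]  P^+=[0.1535 0.0361; 0.0361 0.4581]
step 3: x^-=[3.1998, 3.5414]  P^-=[0.2290 0.1109; 0.1109 0.6581]  H_jac=[-0.9983 0.0000; 0.0000 0.3893]  S=[0.5382 -0.0621; -0.0621 0.3697]  K=[-0.4194 0.0463; -0.1283 0.6713]  nu=[-0.5718, 1.5511]  x^+=[3.5115, 4.6561]  P^+=[0.1311 0.0526; 0.0526 0.4719]

H_jac[0,1] = 0.0000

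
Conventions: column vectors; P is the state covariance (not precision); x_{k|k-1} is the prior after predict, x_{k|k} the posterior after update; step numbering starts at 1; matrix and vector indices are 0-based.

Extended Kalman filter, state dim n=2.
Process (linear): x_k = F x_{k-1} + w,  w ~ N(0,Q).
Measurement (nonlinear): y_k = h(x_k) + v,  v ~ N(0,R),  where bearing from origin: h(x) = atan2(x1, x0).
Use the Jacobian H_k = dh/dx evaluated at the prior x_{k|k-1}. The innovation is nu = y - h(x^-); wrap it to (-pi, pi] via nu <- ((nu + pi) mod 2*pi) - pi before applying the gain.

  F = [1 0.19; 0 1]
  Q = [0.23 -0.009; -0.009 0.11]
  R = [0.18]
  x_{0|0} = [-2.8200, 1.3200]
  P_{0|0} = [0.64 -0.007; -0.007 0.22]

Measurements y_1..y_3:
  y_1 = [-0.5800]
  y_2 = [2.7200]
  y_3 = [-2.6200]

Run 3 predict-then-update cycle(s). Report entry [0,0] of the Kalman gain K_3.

step 1: x^-=[-2.5692, 1.3200]  P^-=[0.8753 0.0258; 0.0258 0.3300]  H_jac=[-0.1582 -0.3079]  S=[0.2357]  K=[-0.6212; -0.4484]  nu=[3.0362]  x^+=[-4.4553, -0.0415]  P^+=[0.7843 -0.0399; -0.0399 0.2826]
step 2: x^-=[-4.4632, -0.0415]  P^-=[1.0094 0.0048; 0.0048 0.3926]  H_jac=[0.0021 -0.2240]  S=[0.1997]  K=[0.0051; -0.4404]  nu=[-0.4309]  x^+=[-4.4654, 0.1482]  P^+=[1.0094 0.0053; 0.0053 0.3539]
step 3: x^-=[-4.4372, 0.1482]  P^-=[1.2542 0.0635; 0.0635 0.4639]  H_jac=[-0.0075 -0.2251]  S=[0.2038]  K=[-0.1164; -0.5147]  nu=[0.5550]  x^+=[-4.5018, -0.1374]  P^+=[1.2514 0.0513; 0.0513 0.4099]

K[0,0] = -0.1164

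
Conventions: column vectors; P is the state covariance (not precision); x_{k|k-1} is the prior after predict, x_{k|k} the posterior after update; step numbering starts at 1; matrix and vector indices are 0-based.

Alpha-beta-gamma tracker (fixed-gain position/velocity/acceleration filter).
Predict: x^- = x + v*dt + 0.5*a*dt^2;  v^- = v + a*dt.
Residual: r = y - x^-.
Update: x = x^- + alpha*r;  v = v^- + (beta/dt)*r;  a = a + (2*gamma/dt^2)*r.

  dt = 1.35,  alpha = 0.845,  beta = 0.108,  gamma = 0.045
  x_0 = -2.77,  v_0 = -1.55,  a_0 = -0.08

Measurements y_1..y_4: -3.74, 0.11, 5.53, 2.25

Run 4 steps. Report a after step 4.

a_post = 0.5323

step 1: x_pred=-4.9354  r=1.1954  x^+=-3.9253  v^+=-1.5624  a^+=-0.0210
step 2: x_pred=-6.0536  r=6.1636  x^+=-0.8454  v^+=-1.0976  a^+=0.2834
step 3: x_pred=-2.0688  r=7.5988  x^+=4.3522  v^+=-0.1071  a^+=0.6587
step 4: x_pred=4.8078  r=-2.5578  x^+=2.6465  v^+=0.5775  a^+=0.5323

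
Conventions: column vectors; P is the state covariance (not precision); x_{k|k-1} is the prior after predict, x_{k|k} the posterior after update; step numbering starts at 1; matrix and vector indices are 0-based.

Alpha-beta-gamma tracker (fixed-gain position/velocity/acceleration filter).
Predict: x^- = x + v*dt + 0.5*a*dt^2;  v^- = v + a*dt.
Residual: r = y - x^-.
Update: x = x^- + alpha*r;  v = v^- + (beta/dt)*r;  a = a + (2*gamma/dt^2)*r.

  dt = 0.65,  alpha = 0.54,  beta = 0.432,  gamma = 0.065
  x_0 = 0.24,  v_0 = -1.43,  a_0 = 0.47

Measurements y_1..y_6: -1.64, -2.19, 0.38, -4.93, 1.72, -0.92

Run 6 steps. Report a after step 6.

a_post = 0.9751

step 1: x_pred=-0.5902  r=-1.0498  x^+=-1.1571  v^+=-1.8222  a^+=0.1470
step 2: x_pred=-2.3105  r=0.1205  x^+=-2.2454  v^+=-1.6466  a^+=0.1841
step 3: x_pred=-3.2768  r=3.6568  x^+=-1.3021  v^+=0.9034  a^+=1.3092
step 4: x_pred=-0.4383  r=-4.4917  x^+=-2.8638  v^+=-1.2308  a^+=-0.0728
step 5: x_pred=-3.6792  r=5.3992  x^+=-0.7636  v^+=2.3103  a^+=1.5885
step 6: x_pred=1.0736  r=-1.9936  x^+=-0.0029  v^+=2.0178  a^+=0.9751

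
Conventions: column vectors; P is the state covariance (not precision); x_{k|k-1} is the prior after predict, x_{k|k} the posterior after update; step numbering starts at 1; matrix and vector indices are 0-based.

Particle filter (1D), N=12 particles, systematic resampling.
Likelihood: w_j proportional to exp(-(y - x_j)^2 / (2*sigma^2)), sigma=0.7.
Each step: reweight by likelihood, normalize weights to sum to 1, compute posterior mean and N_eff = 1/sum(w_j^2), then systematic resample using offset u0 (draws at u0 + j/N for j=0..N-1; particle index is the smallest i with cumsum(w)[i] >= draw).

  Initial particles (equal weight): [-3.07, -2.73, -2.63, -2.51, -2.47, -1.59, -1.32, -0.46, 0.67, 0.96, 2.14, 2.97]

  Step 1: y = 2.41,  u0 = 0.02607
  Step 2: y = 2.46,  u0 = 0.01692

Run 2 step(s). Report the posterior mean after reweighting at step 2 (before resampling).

post_mean = 2.4680

step 1: w=[0.0000, 0.0000, 0.0000, 0.0000, 0.0000, 0.0000, 0.0000, 0.0001, 0.0251, 0.0644, 0.5108, 0.3996]  mean=2.3585  Neff=2.3507  idx=[9, 10, 10, 10, 10, 10, 10, 11, 11, 11, 11, 11]
step 2: w=[0.0108, 0.0964, 0.0964, 0.0964, 0.0964, 0.0964, 0.0964, 0.0821, 0.0821, 0.0821, 0.0821, 0.0821]  mean=2.4680  Neff=11.1562  idx=[1, 1, 2, 3, 4, 5, 6, 7, 8, 9, 10, 11]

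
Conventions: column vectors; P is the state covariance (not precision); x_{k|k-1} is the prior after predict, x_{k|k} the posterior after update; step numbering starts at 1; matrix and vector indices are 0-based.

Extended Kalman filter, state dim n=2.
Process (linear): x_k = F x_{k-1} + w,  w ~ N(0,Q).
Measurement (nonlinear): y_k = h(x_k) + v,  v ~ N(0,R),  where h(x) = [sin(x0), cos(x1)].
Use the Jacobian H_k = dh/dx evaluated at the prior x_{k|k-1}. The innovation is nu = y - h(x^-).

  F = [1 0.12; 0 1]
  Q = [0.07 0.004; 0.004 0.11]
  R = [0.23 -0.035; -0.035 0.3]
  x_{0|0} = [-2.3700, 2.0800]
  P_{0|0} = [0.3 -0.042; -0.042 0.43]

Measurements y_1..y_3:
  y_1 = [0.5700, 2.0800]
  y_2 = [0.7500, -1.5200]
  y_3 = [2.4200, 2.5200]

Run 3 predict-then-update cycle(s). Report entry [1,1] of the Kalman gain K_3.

K[1,1] = -0.5905

step 1: x^-=[-2.1204, 2.0800]  P^-=[0.3661 0.0136; 0.0136 0.5400]  H_jac=[-0.5223 0.0000; 0.0000 -0.8731]  S=[0.3299 -0.0288; -0.0288 0.7117]  K=[-0.5832 -0.0403; -0.0796 -0.6657]  nu=[1.4227, 2.5675]  x^+=[-3.0536, 0.2574]  P^+=[0.2541 -0.0095; -0.0095 0.2255]
step 2: x^-=[-3.0227, 0.2574]  P^-=[0.3251 0.0215; 0.0215 0.3355]  H_jac=[-0.9929 0.0000; 0.0000 -0.2546]  S=[0.5505 -0.0296; -0.0296 0.3217]  K=[-0.5902 -0.0712; -0.0534 -0.2704]  nu=[0.8686, -2.4870]  x^+=[-3.3581, 0.8836]  P^+=[0.1342 0.0028; 0.0028 0.3113]
step 3: x^-=[-3.2521, 0.8836]  P^-=[0.2093 0.0442; 0.0442 0.4213]  H_jac=[-0.9939 0.0000; 0.0000 -0.7730]  S=[0.4368 -0.0011; -0.0011 0.5518]  K=[-0.4765 -0.0628; -0.1020 -0.5905]  nu=[2.3097, 1.8856]  x^+=[-4.4711, -0.4653]  P^+=[0.1081 0.0028; 0.0028 0.2245]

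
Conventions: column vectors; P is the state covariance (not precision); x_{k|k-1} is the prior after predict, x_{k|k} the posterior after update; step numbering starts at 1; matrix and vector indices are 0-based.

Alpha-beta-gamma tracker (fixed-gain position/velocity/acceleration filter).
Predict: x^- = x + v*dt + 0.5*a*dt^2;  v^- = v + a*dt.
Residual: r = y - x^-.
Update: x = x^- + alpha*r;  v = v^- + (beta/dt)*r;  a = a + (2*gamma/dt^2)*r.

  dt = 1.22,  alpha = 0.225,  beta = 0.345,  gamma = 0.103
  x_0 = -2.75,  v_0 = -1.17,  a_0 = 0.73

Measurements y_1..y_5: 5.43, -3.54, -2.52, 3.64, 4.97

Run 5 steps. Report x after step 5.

step 1: x_pred=-3.6341  r=9.0641  x^+=-1.5947  v^+=2.2838  a^+=1.9845
step 2: x_pred=2.6684  r=-6.2084  x^+=1.2715  v^+=2.9493  a^+=1.1252
step 3: x_pred=5.7070  r=-8.2270  x^+=3.8559  v^+=1.9956  a^+=-0.0134
step 4: x_pred=6.2805  r=-2.6405  x^+=5.6864  v^+=1.2325  a^+=-0.3789
step 5: x_pred=6.9081  r=-1.9381  x^+=6.4720  v^+=0.2222  a^+=-0.6471

x_post = 6.4720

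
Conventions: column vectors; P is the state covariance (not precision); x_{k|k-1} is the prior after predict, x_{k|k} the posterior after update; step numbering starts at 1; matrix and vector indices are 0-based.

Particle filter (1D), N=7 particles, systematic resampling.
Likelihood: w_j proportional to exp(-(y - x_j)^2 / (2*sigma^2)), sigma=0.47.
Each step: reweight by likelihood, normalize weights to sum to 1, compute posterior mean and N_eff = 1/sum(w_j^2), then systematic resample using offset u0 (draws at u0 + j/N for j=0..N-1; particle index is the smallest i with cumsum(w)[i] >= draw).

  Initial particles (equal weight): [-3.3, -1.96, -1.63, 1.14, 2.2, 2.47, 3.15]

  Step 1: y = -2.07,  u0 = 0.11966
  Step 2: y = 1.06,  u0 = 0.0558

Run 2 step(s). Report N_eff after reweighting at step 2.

step 1: w=[0.0197, 0.5894, 0.3908, 0.0000, 0.0000, 0.0000, 0.0000]  mean=-1.8575  Neff=1.9977  idx=[1, 1, 1, 1, 2, 2, 2]
step 2: w=[0.0046, 0.0046, 0.0046, 0.0046, 0.3272, 0.3272, 0.3272]  mean=-1.6361  Neff=3.1126  idx=[4, 4, 4, 5, 5, 6, 6]

N_eff = 3.1126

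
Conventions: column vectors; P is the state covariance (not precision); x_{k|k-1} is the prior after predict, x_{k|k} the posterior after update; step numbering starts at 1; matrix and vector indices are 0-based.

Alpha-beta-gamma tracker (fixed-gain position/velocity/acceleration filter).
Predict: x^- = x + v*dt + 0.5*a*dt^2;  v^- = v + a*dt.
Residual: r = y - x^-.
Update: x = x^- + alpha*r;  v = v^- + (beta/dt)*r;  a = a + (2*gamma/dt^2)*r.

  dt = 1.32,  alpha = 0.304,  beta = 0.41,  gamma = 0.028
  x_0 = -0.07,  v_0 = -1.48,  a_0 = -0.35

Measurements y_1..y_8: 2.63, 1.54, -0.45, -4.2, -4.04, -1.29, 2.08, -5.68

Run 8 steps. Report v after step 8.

v_post = 0.3370

step 1: x_pred=-2.3285  r=4.9585  x^+=-0.8211  v^+=-0.4019  a^+=-0.1906
step 2: x_pred=-1.5177  r=3.0577  x^+=-0.5881  v^+=0.2962  a^+=-0.0924
step 3: x_pred=-0.2776  r=-0.1724  x^+=-0.3300  v^+=0.1208  a^+=-0.0979
step 4: x_pred=-0.2559  r=-3.9441  x^+=-1.4549  v^+=-1.2335  a^+=-0.2247
step 5: x_pred=-3.2789  r=-0.7611  x^+=-3.5103  v^+=-1.7665  a^+=-0.2491
step 6: x_pred=-6.0591  r=4.7691  x^+=-4.6093  v^+=-0.6140  a^+=-0.0959
step 7: x_pred=-5.5033  r=7.5833  x^+=-3.1980  v^+=1.6149  a^+=0.1479
step 8: x_pred=-0.9376  r=-4.7424  x^+=-2.3793  v^+=0.3370  a^+=-0.0045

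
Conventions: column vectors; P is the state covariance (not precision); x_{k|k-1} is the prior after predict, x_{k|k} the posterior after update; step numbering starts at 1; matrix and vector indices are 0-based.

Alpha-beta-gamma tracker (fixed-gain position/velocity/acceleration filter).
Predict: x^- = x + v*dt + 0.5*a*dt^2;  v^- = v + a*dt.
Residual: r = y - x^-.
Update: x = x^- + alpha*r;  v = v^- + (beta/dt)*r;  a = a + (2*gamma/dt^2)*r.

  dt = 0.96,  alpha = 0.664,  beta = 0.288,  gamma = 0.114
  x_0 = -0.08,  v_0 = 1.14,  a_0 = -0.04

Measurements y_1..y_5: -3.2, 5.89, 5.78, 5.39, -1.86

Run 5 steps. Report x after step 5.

step 1: x_pred=0.9960  r=-4.1960  x^+=-1.7902  v^+=-0.1572  a^+=-1.0781
step 2: x_pred=-2.4378  r=8.3278  x^+=3.0918  v^+=1.3062  a^+=0.9822
step 3: x_pred=4.7984  r=0.9816  x^+=5.4502  v^+=2.5436  a^+=1.2250
step 4: x_pred=8.4566  r=-3.0666  x^+=6.4204  v^+=2.7997  a^+=0.4664
step 5: x_pred=9.3230  r=-11.1830  x^+=1.8975  v^+=-0.1075  a^+=-2.3002

x_post = 1.8975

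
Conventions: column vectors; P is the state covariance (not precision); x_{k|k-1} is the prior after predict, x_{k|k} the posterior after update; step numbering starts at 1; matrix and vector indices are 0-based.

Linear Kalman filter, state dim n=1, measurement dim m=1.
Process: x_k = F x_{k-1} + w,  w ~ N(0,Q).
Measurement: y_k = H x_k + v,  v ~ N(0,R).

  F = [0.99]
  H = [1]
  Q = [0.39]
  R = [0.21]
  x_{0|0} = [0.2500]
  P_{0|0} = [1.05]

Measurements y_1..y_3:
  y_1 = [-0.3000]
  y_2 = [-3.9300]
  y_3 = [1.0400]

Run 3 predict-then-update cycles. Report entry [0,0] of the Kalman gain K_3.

K[0,0] = 0.7201

step 1: x^-=[0.2475]  P^-=[1.4191]  S=[1.6291]  K=[0.8711]  nu=[-0.5475]  x^+=[-0.2294]  P^+=[0.1829]
step 2: x^-=[-0.2271]  P^-=[0.5693]  S=[0.7793]  K=[0.7305]  nu=[-3.7029]  x^+=[-2.9322]  P^+=[0.1534]
step 3: x^-=[-2.9028]  P^-=[0.5404]  S=[0.7504]  K=[0.7201]  nu=[3.9428]  x^+=[-0.0635]  P^+=[0.1512]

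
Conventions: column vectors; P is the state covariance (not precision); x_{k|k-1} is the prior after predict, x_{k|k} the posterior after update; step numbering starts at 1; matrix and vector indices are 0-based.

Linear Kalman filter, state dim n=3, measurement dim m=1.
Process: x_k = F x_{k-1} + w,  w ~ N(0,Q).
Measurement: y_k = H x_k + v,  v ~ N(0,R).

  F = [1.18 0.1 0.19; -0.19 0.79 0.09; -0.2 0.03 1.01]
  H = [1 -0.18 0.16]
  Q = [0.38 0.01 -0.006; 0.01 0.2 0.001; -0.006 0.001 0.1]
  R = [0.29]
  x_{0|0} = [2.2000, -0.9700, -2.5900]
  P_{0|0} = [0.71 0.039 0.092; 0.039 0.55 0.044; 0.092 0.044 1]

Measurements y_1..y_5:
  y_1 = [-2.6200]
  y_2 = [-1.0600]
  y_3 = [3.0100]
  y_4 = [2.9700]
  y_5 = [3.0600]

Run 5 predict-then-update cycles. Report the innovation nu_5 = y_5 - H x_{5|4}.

step 1: x^-=[2.0069, -1.4174, -3.0850]  P^-=[1.4623 -0.0396 0.1314; -0.0396 0.5684 0.1414; 0.1314 0.1414 1.1140]  S=[1.8474]  K=[0.8068; -0.0645; 0.1538]  nu=[-4.3884]  x^+=[-1.5336, -1.1341, -3.7601]  P^+=[0.2598 0.0566 -0.0979; 0.0566 0.5607 0.1598; -0.0979 0.1598 1.0703]
step 2: x^-=[-2.6375, -0.9430, -3.5250]  P^-=[0.7616 0.0846 0.0448; 0.0846 0.5770 0.2607; 0.0448 0.2607 1.2513]  S=[1.0711]  K=[0.7035; 0.0210; 0.1849]  nu=[1.9718]  x^+=[-1.2505, -0.9016, -3.1605]  P^+=[0.2315 0.0688 -0.0946; 0.0688 0.5766 0.2565; -0.0946 0.2565 1.2146]
step 3: x^-=[-2.1662, -0.7591, -2.9690]  P^-=[0.7356 0.1214 0.0935; 0.1214 0.5971 0.3478; 0.0935 0.3478 1.4018]  S=[1.0470]  K=[0.6960; 0.0665; 0.2437]  nu=[5.5146]  x^+=[1.6719, -0.3924, -1.6249]  P^+=[0.2284 0.0730 -0.0841; 0.0730 0.5925 0.3308; -0.0841 0.3308 1.3396]
step 4: x^-=[1.6248, -0.7739, -1.9873]  P^-=[0.7444 0.1419 0.1383; 0.1419 0.6169 0.4161; 0.1383 0.4161 1.5293]  S=[1.0628]  K=[0.6972; 0.0917; 0.2899]  nu=[1.5238]  x^+=[2.6873, -0.6342, -1.5455]  P^+=[0.2278 0.0740 -0.0765; 0.0740 0.6079 0.3878; -0.0765 0.3878 1.4400]
step 5: x^-=[2.8140, -1.1507, -2.1175]  P^-=[0.7531 0.1555 0.1726; 0.1555 0.6349 0.4694; 0.1726 0.4694 1.6321]  S=[1.0777]  K=[0.6985; 0.1079; 0.3241]  nu=[0.3777]  x^+=[3.0778, -1.1100, -1.9951]  P^+=[0.2273 0.0742 -0.0713; 0.0742 0.6223 0.4317; -0.0713 0.4317 1.5189]

innov = [0.3777]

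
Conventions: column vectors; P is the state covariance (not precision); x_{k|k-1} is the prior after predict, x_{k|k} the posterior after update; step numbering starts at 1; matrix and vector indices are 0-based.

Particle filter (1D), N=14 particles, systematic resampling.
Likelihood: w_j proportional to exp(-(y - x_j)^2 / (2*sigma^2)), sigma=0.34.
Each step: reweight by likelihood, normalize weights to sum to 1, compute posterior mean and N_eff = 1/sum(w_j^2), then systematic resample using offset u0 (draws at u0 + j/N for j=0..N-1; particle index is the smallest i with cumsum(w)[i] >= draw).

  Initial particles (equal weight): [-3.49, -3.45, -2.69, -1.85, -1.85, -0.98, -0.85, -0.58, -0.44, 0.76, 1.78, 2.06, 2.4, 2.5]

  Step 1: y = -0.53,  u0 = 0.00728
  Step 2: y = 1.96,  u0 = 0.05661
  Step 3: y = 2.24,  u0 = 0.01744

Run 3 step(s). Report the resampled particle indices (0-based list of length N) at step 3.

resampled_idx = [1, 2, 3, 3, 4, 5, 6, 7, 8, 9, 10, 11, 12, 13]

step 1: w=[0.0000, 0.0000, 0.0000, 0.0002, 0.0002, 0.1381, 0.2130, 0.3281, 0.3202, 0.0002, 0.0000, 0.0000, 0.0000, 0.0000]  mean=-0.6480  Neff=3.6415  idx=[5, 5, 6, 6, 6, 7, 7, 7, 7, 7, 8, 8, 8, 8]
step 2: w=[0.0000, 0.0000, 0.0000, 0.0000, 0.0000, 0.0118, 0.0118, 0.0118, 0.0118, 0.0118, 0.2352, 0.2352, 0.2352, 0.2352]  mean=-0.4483  Neff=4.5044  idx=[9, 10, 10, 10, 11, 11, 11, 12, 12, 12, 13, 13, 13, 13]
step 3: w=[0.0027, 0.0767, 0.0767, 0.0767, 0.0767, 0.0767, 0.0767, 0.0767, 0.0767, 0.0767, 0.0767, 0.0767, 0.0767, 0.0767]  mean=-0.4404  Neff=13.0704  idx=[1, 2, 3, 3, 4, 5, 6, 7, 8, 9, 10, 11, 12, 13]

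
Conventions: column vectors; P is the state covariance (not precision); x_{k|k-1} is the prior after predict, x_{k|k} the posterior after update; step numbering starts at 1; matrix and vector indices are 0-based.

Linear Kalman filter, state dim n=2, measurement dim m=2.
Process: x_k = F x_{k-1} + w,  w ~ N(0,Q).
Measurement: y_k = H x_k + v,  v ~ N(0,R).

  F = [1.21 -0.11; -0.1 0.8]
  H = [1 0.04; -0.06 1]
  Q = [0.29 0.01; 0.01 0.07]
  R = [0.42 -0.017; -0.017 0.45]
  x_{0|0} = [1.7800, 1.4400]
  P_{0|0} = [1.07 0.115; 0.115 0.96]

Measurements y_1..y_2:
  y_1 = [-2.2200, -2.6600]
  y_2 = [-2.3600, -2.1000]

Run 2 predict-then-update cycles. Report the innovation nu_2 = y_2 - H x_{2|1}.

innov = [-0.8725, -1.3348]

step 1: x^-=[1.9954, 0.9740]  P^-=[1.8376 -0.0914; -0.0914 0.6767]  S=[2.2514 -0.1913; -0.1913 1.1443]  K=[0.8111 -0.0406; 0.0224 0.5999]  nu=[-4.2544, -3.5143]  x^+=[-1.3129, -1.2297]  P^+=[0.3418 -0.0115; -0.0115 0.2689]
step 2: x^-=[-1.4534, -0.8525]  P^-=[0.7968 -0.0663; -0.0663 0.2474]  S=[1.2119 -0.1211; -0.1211 0.7082]  K=[0.6503 -0.0500; -0.0113 0.3530]  nu=[-0.8725, -1.3348]  x^+=[-1.9541, -1.3137]  P^+=[0.2747 -0.0171; -0.0171 0.1580]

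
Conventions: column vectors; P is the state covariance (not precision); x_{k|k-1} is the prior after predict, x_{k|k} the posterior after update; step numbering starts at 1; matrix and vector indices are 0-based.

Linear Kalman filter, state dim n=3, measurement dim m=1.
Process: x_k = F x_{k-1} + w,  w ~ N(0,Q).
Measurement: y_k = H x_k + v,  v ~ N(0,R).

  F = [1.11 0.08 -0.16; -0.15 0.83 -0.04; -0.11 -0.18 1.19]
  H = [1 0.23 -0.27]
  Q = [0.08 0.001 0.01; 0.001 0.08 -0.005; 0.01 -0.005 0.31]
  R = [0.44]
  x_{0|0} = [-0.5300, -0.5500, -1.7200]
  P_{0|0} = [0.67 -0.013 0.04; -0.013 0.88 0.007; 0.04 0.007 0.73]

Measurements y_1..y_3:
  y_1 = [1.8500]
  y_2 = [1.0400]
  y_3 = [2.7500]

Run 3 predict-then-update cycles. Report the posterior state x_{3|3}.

x_post = [1.5010, -0.1033, -3.6188]

step 1: x^-=[-0.3571, -0.3082, -1.8895]  P^-=[0.9131 -0.0610 -0.1664; -0.0610 0.7057 -0.1593; -0.1664 -0.1593 1.3664]  S=[1.5716]  K=[0.6007; 0.0918; -0.3639]  nu=[1.7678]  x^+=[0.7048, -0.1459, -2.5328]  P^+=[0.3461 -0.1477 0.1772; -0.1477 0.6925 -0.1068; 0.1772 -0.1068 1.1583]
step 2: x^-=[1.1759, -0.1255, -3.0653]  P^-=[0.4541 -0.1266 -0.0080; -0.1266 0.6127 -0.2855; -0.0080 -0.2855 1.9704]  S=[1.0517]  K=[0.4061; 0.0869; -0.5759]  nu=[-0.9346]  x^+=[0.7963, -0.2067, -2.5270]  P^+=[0.2806 -0.1637 0.2380; -0.1637 0.6048 -0.2329; 0.2380 -0.2329 1.6215]
step 3: x^-=[1.2717, -0.1899, -3.0575]  P^-=[0.3635 -0.1173 -0.0179; -0.1173 0.5646 -0.4305; -0.0179 -0.4305 2.6602]  S=[1.0365]  K=[0.3293; 0.1243; -0.8058]  nu=[0.6965]  x^+=[1.5010, -0.1033, -3.6188]  P^+=[0.2511 -0.1597 0.2571; -0.1597 0.5486 -0.3267; 0.2571 -0.3267 1.9872]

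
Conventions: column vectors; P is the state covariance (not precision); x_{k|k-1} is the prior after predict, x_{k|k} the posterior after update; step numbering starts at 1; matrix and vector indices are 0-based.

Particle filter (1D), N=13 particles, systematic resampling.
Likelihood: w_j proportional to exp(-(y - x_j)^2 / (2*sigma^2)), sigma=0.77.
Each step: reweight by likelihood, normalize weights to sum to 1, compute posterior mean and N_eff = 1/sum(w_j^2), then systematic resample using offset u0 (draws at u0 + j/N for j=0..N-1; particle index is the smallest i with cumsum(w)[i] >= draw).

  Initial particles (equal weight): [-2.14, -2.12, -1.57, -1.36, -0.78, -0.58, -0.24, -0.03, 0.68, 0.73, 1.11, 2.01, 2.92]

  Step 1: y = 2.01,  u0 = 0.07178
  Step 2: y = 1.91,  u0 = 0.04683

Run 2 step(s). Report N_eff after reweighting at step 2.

step 1: w=[0.0000, 0.0000, 0.0000, 0.0000, 0.0006, 0.0014, 0.0055, 0.0118, 0.0890, 0.0994, 0.1998, 0.3956, 0.1968]  mean=1.7218  Neff=3.9500  idx=[8, 9, 10, 10, 10, 11, 11, 11, 11, 11, 12, 12, 12]
step 2: w=[0.0326, 0.0361, 0.0681, 0.0681, 0.0681, 0.1158, 0.1158, 0.1158, 0.1158, 0.1158, 0.0494, 0.0494, 0.0494]  mean=1.8715  Neff=11.0357  idx=[1, 2, 3, 5, 5, 6, 7, 7, 8, 9, 9, 10, 12]

N_eff = 11.0357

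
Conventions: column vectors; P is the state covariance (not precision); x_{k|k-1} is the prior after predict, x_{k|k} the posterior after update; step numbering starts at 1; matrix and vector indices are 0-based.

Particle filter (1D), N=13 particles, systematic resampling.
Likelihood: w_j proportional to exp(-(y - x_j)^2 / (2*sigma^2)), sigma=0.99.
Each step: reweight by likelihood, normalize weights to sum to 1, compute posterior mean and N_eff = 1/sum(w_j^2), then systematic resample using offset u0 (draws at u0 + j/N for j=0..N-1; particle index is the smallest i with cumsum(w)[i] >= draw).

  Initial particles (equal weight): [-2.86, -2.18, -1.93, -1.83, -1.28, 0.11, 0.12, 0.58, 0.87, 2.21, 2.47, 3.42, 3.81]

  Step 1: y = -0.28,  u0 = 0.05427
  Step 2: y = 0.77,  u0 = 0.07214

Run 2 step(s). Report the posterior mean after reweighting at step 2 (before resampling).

step 1: w=[0.0075, 0.0357, 0.0561, 0.0661, 0.1352, 0.2083, 0.2075, 0.1544, 0.1147, 0.0095, 0.0048, 0.0002, 0.0000]  mean=-0.2309  Neff=6.6375  idx=[2, 3, 4, 4, 5, 5, 6, 6, 6, 7, 7, 8, 8]
step 2: w=[0.0029, 0.0038, 0.0142, 0.0142, 0.0969, 0.0969, 0.0975, 0.0975, 0.0975, 0.1188, 0.1188, 0.1204, 0.1204]  mean=0.3547  Neff=9.5263  idx=[4, 5, 5, 6, 7, 8, 9, 9, 10, 11, 11, 12, 12]

post_mean = 0.3547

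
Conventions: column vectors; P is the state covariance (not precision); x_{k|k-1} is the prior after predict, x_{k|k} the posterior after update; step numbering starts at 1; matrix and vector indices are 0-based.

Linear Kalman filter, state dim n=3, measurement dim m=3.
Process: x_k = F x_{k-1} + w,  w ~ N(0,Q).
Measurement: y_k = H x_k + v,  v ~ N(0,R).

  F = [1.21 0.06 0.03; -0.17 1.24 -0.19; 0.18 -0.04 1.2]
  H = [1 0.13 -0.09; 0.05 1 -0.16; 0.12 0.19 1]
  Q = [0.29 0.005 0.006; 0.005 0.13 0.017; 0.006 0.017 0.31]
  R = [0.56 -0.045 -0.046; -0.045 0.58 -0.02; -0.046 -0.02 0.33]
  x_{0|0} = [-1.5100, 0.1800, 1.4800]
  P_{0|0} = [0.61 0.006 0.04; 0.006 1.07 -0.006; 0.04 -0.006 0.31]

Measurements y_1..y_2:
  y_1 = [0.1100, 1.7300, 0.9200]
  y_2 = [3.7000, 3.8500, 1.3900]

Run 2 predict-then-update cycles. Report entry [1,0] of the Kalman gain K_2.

K[1,0] = -0.0142

step 1: x^-=[-1.7719, 0.1987, 1.4970]  P^-=[1.1910 -0.0432 0.2051; -0.0432 1.8069 -0.1425; 0.2051 -0.1425 0.7956]  S=[1.7431 0.1994 0.2478; 0.1994 2.4483 0.0657; 0.2478 0.0657 1.2011]  K=[0.6553 -0.0642 0.1512; 0.0155 0.7420 0.1191; -0.0153 -0.1228 0.6702]  nu=[1.9908, 1.8594, -0.4021]  x^+=[-0.6475, 1.5614, 0.9688]  P^+=[0.3739 -0.0895 -0.0068; -0.0895 0.4244 -0.0461; -0.0068 -0.0461 0.2339]
step 2: x^-=[-0.6608, 1.8621, 0.9835]  P^-=[0.8255 -0.1747 0.0850; -0.1747 0.8608 -0.1568; 0.0850 -0.1568 0.6624]  S=[1.3484 -0.0547 0.0452; -0.0547 1.4912 -0.1295; 0.0452 -0.1295 0.9882]  K=[0.5831 -0.0670 0.1172; -0.0142 0.5933 0.0640; -0.0224 -0.1190 0.6359]  nu=[4.2072, 2.1783, 0.1320]  x^+=[1.6618, 3.1033, 0.7139]  P^+=[0.3343 -0.0859 -0.0106; -0.0859 0.3406 -0.0445; -0.0106 -0.0445 0.2230]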